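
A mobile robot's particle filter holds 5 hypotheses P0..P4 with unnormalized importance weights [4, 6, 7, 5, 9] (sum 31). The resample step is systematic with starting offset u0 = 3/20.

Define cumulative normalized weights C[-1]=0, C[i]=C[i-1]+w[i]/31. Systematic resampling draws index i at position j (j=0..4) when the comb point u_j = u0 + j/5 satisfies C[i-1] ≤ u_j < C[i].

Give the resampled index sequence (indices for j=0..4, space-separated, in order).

C = [4/31, 10/31, 17/31, 22/31, 1]
j=0: u_0=3/20 ∈ [4/31, 10/31) → index 1
j=1: u_1=7/20 ∈ [10/31, 17/31) → index 2
j=2: u_2=11/20 ∈ [17/31, 22/31) → index 3
j=3: u_3=3/4 ∈ [22/31, 1) → index 4
j=4: u_4=19/20 ∈ [22/31, 1) → index 4

1 2 3 4 4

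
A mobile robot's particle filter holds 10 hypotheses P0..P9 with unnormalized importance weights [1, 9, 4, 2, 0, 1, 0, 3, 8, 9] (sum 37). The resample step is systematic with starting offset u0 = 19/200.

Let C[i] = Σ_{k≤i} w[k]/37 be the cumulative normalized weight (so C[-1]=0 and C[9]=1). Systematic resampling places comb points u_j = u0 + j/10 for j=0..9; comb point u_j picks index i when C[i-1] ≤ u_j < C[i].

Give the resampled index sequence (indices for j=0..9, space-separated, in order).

1 1 2 3 7 8 8 9 9 9

C = [1/37, 10/37, 14/37, 16/37, 16/37, 17/37, 17/37, 20/37, 28/37, 1]
j=0: u_0=19/200 ∈ [1/37, 10/37) → index 1
j=1: u_1=39/200 ∈ [1/37, 10/37) → index 1
j=2: u_2=59/200 ∈ [10/37, 14/37) → index 2
j=3: u_3=79/200 ∈ [14/37, 16/37) → index 3
j=4: u_4=99/200 ∈ [17/37, 20/37) → index 7
j=5: u_5=119/200 ∈ [20/37, 28/37) → index 8
j=6: u_6=139/200 ∈ [20/37, 28/37) → index 8
j=7: u_7=159/200 ∈ [28/37, 1) → index 9
j=8: u_8=179/200 ∈ [28/37, 1) → index 9
j=9: u_9=199/200 ∈ [28/37, 1) → index 9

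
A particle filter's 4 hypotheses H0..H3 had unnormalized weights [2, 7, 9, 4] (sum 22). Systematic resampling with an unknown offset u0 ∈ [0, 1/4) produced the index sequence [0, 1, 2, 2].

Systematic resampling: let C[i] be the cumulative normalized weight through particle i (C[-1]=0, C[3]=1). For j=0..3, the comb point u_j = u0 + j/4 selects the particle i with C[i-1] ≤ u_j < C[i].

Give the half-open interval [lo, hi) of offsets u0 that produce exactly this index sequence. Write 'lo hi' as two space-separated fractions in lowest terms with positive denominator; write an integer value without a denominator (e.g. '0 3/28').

0 3/44

C = [1/11, 9/22, 9/11, 1]
j=0 picked index 0: u0 ∈ [0, 1/11)
j=1 picked index 1: u0 ∈ [-7/44, 7/44)
j=2 picked index 2: u0 ∈ [-1/11, 7/22)
j=3 picked index 2: u0 ∈ [-15/44, 3/44)
intersection: [0, 3/44)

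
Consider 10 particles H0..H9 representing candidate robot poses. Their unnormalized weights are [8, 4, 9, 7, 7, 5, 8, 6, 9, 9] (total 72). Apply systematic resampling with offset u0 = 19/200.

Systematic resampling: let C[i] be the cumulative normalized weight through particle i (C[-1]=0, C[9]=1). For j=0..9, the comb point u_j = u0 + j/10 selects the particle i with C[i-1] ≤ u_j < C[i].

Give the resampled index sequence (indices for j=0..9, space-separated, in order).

0 2 3 4 5 6 7 8 9 9

C = [1/9, 1/6, 7/24, 7/18, 35/72, 5/9, 2/3, 3/4, 7/8, 1]
j=0: u_0=19/200 ∈ [0, 1/9) → index 0
j=1: u_1=39/200 ∈ [1/6, 7/24) → index 2
j=2: u_2=59/200 ∈ [7/24, 7/18) → index 3
j=3: u_3=79/200 ∈ [7/18, 35/72) → index 4
j=4: u_4=99/200 ∈ [35/72, 5/9) → index 5
j=5: u_5=119/200 ∈ [5/9, 2/3) → index 6
j=6: u_6=139/200 ∈ [2/3, 3/4) → index 7
j=7: u_7=159/200 ∈ [3/4, 7/8) → index 8
j=8: u_8=179/200 ∈ [7/8, 1) → index 9
j=9: u_9=199/200 ∈ [7/8, 1) → index 9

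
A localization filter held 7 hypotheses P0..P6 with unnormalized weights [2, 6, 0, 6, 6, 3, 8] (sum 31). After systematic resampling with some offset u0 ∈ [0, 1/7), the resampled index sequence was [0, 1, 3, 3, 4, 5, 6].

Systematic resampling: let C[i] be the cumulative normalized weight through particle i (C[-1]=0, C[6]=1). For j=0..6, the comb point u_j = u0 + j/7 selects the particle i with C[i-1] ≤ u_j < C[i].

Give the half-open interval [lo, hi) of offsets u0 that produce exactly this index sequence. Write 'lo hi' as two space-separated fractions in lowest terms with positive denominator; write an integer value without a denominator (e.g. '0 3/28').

0 5/217

C = [2/31, 8/31, 8/31, 14/31, 20/31, 23/31, 1]
j=0 picked index 0: u0 ∈ [0, 2/31)
j=1 picked index 1: u0 ∈ [-17/217, 25/217)
j=2 picked index 3: u0 ∈ [-6/217, 36/217)
j=3 picked index 3: u0 ∈ [-37/217, 5/217)
j=4 picked index 4: u0 ∈ [-26/217, 16/217)
j=5 picked index 5: u0 ∈ [-15/217, 6/217)
j=6 picked index 6: u0 ∈ [-25/217, 1/7)
intersection: [0, 5/217)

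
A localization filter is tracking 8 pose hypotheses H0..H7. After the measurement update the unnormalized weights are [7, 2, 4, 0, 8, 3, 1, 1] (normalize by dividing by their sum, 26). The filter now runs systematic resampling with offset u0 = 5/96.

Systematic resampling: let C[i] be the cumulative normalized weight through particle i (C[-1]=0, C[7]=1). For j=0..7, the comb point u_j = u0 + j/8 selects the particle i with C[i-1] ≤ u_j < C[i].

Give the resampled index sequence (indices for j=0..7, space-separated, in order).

0 0 1 2 4 4 4 6

C = [7/26, 9/26, 1/2, 1/2, 21/26, 12/13, 25/26, 1]
j=0: u_0=5/96 ∈ [0, 7/26) → index 0
j=1: u_1=17/96 ∈ [0, 7/26) → index 0
j=2: u_2=29/96 ∈ [7/26, 9/26) → index 1
j=3: u_3=41/96 ∈ [9/26, 1/2) → index 2
j=4: u_4=53/96 ∈ [1/2, 21/26) → index 4
j=5: u_5=65/96 ∈ [1/2, 21/26) → index 4
j=6: u_6=77/96 ∈ [1/2, 21/26) → index 4
j=7: u_7=89/96 ∈ [12/13, 25/26) → index 6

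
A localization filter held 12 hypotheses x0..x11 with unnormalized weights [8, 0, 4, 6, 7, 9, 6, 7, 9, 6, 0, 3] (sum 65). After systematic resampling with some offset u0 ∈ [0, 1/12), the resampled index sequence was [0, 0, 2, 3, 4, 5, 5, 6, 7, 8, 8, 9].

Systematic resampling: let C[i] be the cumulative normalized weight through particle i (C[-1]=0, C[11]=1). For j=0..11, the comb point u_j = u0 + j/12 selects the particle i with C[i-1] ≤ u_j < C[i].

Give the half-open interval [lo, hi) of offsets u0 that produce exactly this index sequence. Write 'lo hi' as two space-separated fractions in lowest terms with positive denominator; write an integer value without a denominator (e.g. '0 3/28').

0 7/390

C = [8/65, 8/65, 12/65, 18/65, 5/13, 34/65, 8/13, 47/65, 56/65, 62/65, 62/65, 1]
j=0 picked index 0: u0 ∈ [0, 8/65)
j=1 picked index 0: u0 ∈ [-1/12, 31/780)
j=2 picked index 2: u0 ∈ [-17/390, 7/390)
j=3 picked index 3: u0 ∈ [-17/260, 7/260)
j=4 picked index 4: u0 ∈ [-11/195, 2/39)
j=5 picked index 5: u0 ∈ [-5/156, 83/780)
j=6 picked index 5: u0 ∈ [-3/26, 3/130)
j=7 picked index 6: u0 ∈ [-47/780, 5/156)
j=8 picked index 7: u0 ∈ [-2/39, 11/195)
j=9 picked index 8: u0 ∈ [-7/260, 29/260)
j=10 picked index 8: u0 ∈ [-43/390, 11/390)
j=11 picked index 9: u0 ∈ [-43/780, 29/780)
intersection: [0, 7/390)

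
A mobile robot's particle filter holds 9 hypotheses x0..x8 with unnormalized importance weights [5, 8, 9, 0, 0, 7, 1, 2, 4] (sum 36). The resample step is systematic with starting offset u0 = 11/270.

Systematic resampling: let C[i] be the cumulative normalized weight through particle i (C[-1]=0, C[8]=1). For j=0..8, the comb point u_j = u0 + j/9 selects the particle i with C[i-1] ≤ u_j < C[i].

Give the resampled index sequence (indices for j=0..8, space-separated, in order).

0 1 1 2 2 2 5 6 8

C = [5/36, 13/36, 11/18, 11/18, 11/18, 29/36, 5/6, 8/9, 1]
j=0: u_0=11/270 ∈ [0, 5/36) → index 0
j=1: u_1=41/270 ∈ [5/36, 13/36) → index 1
j=2: u_2=71/270 ∈ [5/36, 13/36) → index 1
j=3: u_3=101/270 ∈ [13/36, 11/18) → index 2
j=4: u_4=131/270 ∈ [13/36, 11/18) → index 2
j=5: u_5=161/270 ∈ [13/36, 11/18) → index 2
j=6: u_6=191/270 ∈ [11/18, 29/36) → index 5
j=7: u_7=221/270 ∈ [29/36, 5/6) → index 6
j=8: u_8=251/270 ∈ [8/9, 1) → index 8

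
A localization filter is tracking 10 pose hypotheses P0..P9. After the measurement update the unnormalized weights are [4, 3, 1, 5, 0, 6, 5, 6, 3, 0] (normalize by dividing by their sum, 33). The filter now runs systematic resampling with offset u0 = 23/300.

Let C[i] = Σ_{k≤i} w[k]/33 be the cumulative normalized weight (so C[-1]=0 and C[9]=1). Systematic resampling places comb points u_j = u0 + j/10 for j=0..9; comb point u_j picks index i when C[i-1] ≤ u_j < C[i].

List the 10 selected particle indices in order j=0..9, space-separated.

0 1 3 3 5 6 6 7 7 8

C = [4/33, 7/33, 8/33, 13/33, 13/33, 19/33, 8/11, 10/11, 1, 1]
j=0: u_0=23/300 ∈ [0, 4/33) → index 0
j=1: u_1=53/300 ∈ [4/33, 7/33) → index 1
j=2: u_2=83/300 ∈ [8/33, 13/33) → index 3
j=3: u_3=113/300 ∈ [8/33, 13/33) → index 3
j=4: u_4=143/300 ∈ [13/33, 19/33) → index 5
j=5: u_5=173/300 ∈ [19/33, 8/11) → index 6
j=6: u_6=203/300 ∈ [19/33, 8/11) → index 6
j=7: u_7=233/300 ∈ [8/11, 10/11) → index 7
j=8: u_8=263/300 ∈ [8/11, 10/11) → index 7
j=9: u_9=293/300 ∈ [10/11, 1) → index 8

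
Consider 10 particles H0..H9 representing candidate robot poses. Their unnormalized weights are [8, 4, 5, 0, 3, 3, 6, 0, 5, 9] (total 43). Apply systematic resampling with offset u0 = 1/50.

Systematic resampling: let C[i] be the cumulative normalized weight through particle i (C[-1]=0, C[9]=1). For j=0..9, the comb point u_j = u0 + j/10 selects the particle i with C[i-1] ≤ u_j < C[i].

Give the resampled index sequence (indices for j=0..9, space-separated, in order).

C = [8/43, 12/43, 17/43, 17/43, 20/43, 23/43, 29/43, 29/43, 34/43, 1]
j=0: u_0=1/50 ∈ [0, 8/43) → index 0
j=1: u_1=3/25 ∈ [0, 8/43) → index 0
j=2: u_2=11/50 ∈ [8/43, 12/43) → index 1
j=3: u_3=8/25 ∈ [12/43, 17/43) → index 2
j=4: u_4=21/50 ∈ [17/43, 20/43) → index 4
j=5: u_5=13/25 ∈ [20/43, 23/43) → index 5
j=6: u_6=31/50 ∈ [23/43, 29/43) → index 6
j=7: u_7=18/25 ∈ [29/43, 34/43) → index 8
j=8: u_8=41/50 ∈ [34/43, 1) → index 9
j=9: u_9=23/25 ∈ [34/43, 1) → index 9

0 0 1 2 4 5 6 8 9 9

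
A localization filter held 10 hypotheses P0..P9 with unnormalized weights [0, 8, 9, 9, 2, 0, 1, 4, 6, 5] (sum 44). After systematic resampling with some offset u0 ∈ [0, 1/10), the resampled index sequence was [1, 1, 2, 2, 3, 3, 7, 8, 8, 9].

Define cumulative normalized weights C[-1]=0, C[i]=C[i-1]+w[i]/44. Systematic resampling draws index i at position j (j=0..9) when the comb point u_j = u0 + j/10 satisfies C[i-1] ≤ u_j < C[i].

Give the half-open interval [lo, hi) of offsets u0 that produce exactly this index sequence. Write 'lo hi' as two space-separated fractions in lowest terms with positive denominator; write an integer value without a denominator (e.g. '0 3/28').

13/220 9/110

C = [0, 2/11, 17/44, 13/22, 7/11, 7/11, 29/44, 3/4, 39/44, 1]
j=0 picked index 1: u0 ∈ [0, 2/11)
j=1 picked index 1: u0 ∈ [-1/10, 9/110)
j=2 picked index 2: u0 ∈ [-1/55, 41/220)
j=3 picked index 2: u0 ∈ [-13/110, 19/220)
j=4 picked index 3: u0 ∈ [-3/220, 21/110)
j=5 picked index 3: u0 ∈ [-5/44, 1/11)
j=6 picked index 7: u0 ∈ [13/220, 3/20)
j=7 picked index 8: u0 ∈ [1/20, 41/220)
j=8 picked index 8: u0 ∈ [-1/20, 19/220)
j=9 picked index 9: u0 ∈ [-3/220, 1/10)
intersection: [13/220, 9/110)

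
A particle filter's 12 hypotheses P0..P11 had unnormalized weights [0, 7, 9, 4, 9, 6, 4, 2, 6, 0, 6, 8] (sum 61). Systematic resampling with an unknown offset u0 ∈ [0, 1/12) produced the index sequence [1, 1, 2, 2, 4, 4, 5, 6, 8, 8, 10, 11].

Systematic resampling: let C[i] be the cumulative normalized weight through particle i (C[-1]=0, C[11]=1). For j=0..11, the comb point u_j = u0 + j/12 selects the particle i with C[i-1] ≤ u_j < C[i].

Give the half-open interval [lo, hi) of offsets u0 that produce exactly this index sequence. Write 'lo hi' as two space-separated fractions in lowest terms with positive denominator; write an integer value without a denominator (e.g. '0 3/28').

1/183 3/244

C = [0, 7/61, 16/61, 20/61, 29/61, 35/61, 39/61, 41/61, 47/61, 47/61, 53/61, 1]
j=0 picked index 1: u0 ∈ [0, 7/61)
j=1 picked index 1: u0 ∈ [-1/12, 23/732)
j=2 picked index 2: u0 ∈ [-19/366, 35/366)
j=3 picked index 2: u0 ∈ [-33/244, 3/244)
j=4 picked index 4: u0 ∈ [-1/183, 26/183)
j=5 picked index 4: u0 ∈ [-65/732, 43/732)
j=6 picked index 5: u0 ∈ [-3/122, 9/122)
j=7 picked index 6: u0 ∈ [-7/732, 41/732)
j=8 picked index 8: u0 ∈ [1/183, 19/183)
j=9 picked index 8: u0 ∈ [-19/244, 5/244)
j=10 picked index 10: u0 ∈ [-23/366, 13/366)
j=11 picked index 11: u0 ∈ [-35/732, 1/12)
intersection: [1/183, 3/244)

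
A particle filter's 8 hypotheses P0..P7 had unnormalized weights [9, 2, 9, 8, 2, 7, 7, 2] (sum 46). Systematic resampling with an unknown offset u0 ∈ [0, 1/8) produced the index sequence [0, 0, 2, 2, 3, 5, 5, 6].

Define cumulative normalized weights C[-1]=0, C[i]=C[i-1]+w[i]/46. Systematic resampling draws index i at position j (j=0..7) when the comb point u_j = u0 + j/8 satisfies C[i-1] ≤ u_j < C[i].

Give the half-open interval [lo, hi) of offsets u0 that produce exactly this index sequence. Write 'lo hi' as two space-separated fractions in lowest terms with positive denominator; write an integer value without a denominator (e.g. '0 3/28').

5/184 5/92

C = [9/46, 11/46, 10/23, 14/23, 15/23, 37/46, 22/23, 1]
j=0 picked index 0: u0 ∈ [0, 9/46)
j=1 picked index 0: u0 ∈ [-1/8, 13/184)
j=2 picked index 2: u0 ∈ [-1/92, 17/92)
j=3 picked index 2: u0 ∈ [-25/184, 11/184)
j=4 picked index 3: u0 ∈ [-3/46, 5/46)
j=5 picked index 5: u0 ∈ [5/184, 33/184)
j=6 picked index 5: u0 ∈ [-9/92, 5/92)
j=7 picked index 6: u0 ∈ [-13/184, 15/184)
intersection: [5/184, 5/92)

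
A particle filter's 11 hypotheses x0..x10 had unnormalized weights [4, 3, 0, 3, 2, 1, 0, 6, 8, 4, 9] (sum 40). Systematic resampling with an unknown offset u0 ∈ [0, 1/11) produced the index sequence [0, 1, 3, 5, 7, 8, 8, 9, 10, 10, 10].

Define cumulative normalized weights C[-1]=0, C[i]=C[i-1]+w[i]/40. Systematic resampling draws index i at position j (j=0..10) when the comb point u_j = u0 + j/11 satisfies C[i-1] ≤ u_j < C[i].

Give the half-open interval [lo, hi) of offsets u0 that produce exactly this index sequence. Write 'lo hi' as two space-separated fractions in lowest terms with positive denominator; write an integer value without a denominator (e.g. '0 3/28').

21/440 23/440

C = [1/10, 7/40, 7/40, 1/4, 3/10, 13/40, 13/40, 19/40, 27/40, 31/40, 1]
j=0 picked index 0: u0 ∈ [0, 1/10)
j=1 picked index 1: u0 ∈ [1/110, 37/440)
j=2 picked index 3: u0 ∈ [-3/440, 3/44)
j=3 picked index 5: u0 ∈ [3/110, 23/440)
j=4 picked index 7: u0 ∈ [-17/440, 49/440)
j=5 picked index 8: u0 ∈ [9/440, 97/440)
j=6 picked index 8: u0 ∈ [-31/440, 57/440)
j=7 picked index 9: u0 ∈ [17/440, 61/440)
j=8 picked index 10: u0 ∈ [21/440, 3/11)
j=9 picked index 10: u0 ∈ [-19/440, 2/11)
j=10 picked index 10: u0 ∈ [-59/440, 1/11)
intersection: [21/440, 23/440)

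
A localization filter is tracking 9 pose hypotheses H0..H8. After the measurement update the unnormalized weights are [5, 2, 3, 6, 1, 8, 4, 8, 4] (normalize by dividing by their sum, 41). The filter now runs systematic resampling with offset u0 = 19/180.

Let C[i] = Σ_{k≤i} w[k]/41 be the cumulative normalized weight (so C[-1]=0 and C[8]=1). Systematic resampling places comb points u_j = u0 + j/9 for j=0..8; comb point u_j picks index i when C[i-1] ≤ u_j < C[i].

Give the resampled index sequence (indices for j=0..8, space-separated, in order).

C = [5/41, 7/41, 10/41, 16/41, 17/41, 25/41, 29/41, 37/41, 1]
j=0: u_0=19/180 ∈ [0, 5/41) → index 0
j=1: u_1=13/60 ∈ [7/41, 10/41) → index 2
j=2: u_2=59/180 ∈ [10/41, 16/41) → index 3
j=3: u_3=79/180 ∈ [17/41, 25/41) → index 5
j=4: u_4=11/20 ∈ [17/41, 25/41) → index 5
j=5: u_5=119/180 ∈ [25/41, 29/41) → index 6
j=6: u_6=139/180 ∈ [29/41, 37/41) → index 7
j=7: u_7=53/60 ∈ [29/41, 37/41) → index 7
j=8: u_8=179/180 ∈ [37/41, 1) → index 8

0 2 3 5 5 6 7 7 8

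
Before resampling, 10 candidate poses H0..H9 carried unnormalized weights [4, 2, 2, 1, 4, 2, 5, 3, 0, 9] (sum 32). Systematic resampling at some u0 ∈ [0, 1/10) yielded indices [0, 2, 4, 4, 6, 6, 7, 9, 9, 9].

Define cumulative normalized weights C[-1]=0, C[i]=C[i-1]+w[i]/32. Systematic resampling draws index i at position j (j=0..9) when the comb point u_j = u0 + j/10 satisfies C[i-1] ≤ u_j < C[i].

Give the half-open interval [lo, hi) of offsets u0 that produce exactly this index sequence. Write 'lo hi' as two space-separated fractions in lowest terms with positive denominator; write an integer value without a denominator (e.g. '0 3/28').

C = [1/8, 3/16, 1/4, 9/32, 13/32, 15/32, 5/8, 23/32, 23/32, 1]
j=0 picked index 0: u0 ∈ [0, 1/8)
j=1 picked index 2: u0 ∈ [7/80, 3/20)
j=2 picked index 4: u0 ∈ [13/160, 33/160)
j=3 picked index 4: u0 ∈ [-3/160, 17/160)
j=4 picked index 6: u0 ∈ [11/160, 9/40)
j=5 picked index 6: u0 ∈ [-1/32, 1/8)
j=6 picked index 7: u0 ∈ [1/40, 19/160)
j=7 picked index 9: u0 ∈ [3/160, 3/10)
j=8 picked index 9: u0 ∈ [-13/160, 1/5)
j=9 picked index 9: u0 ∈ [-29/160, 1/10)
intersection: [7/80, 1/10)

7/80 1/10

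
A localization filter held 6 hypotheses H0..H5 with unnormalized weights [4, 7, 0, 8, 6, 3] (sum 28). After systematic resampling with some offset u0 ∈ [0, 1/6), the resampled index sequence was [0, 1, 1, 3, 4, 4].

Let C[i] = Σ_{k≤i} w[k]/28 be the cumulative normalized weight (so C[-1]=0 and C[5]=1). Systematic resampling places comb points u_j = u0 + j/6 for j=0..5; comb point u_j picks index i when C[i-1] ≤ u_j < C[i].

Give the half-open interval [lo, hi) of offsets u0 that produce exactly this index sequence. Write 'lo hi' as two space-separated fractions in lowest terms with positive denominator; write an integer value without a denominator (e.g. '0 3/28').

1/84 5/84

C = [1/7, 11/28, 11/28, 19/28, 25/28, 1]
j=0 picked index 0: u0 ∈ [0, 1/7)
j=1 picked index 1: u0 ∈ [-1/42, 19/84)
j=2 picked index 1: u0 ∈ [-4/21, 5/84)
j=3 picked index 3: u0 ∈ [-3/28, 5/28)
j=4 picked index 4: u0 ∈ [1/84, 19/84)
j=5 picked index 4: u0 ∈ [-13/84, 5/84)
intersection: [1/84, 5/84)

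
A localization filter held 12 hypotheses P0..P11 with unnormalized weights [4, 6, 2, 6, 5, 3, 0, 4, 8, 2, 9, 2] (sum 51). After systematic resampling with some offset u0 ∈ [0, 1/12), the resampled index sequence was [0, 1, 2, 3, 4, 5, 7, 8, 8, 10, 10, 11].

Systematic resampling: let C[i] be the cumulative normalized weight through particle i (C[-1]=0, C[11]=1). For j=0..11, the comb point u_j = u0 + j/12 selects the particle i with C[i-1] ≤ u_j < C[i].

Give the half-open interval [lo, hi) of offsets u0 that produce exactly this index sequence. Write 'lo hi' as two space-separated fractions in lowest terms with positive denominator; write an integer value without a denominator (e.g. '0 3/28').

C = [4/51, 10/51, 4/17, 6/17, 23/51, 26/51, 26/51, 10/17, 38/51, 40/51, 49/51, 1]
j=0 picked index 0: u0 ∈ [0, 4/51)
j=1 picked index 1: u0 ∈ [-1/204, 23/204)
j=2 picked index 2: u0 ∈ [1/34, 7/102)
j=3 picked index 3: u0 ∈ [-1/68, 7/68)
j=4 picked index 4: u0 ∈ [1/51, 2/17)
j=5 picked index 5: u0 ∈ [7/204, 19/204)
j=6 picked index 7: u0 ∈ [1/102, 3/34)
j=7 picked index 8: u0 ∈ [1/204, 11/68)
j=8 picked index 8: u0 ∈ [-4/51, 4/51)
j=9 picked index 10: u0 ∈ [7/204, 43/204)
j=10 picked index 10: u0 ∈ [-5/102, 13/102)
j=11 picked index 11: u0 ∈ [3/68, 1/12)
intersection: [3/68, 7/102)

3/68 7/102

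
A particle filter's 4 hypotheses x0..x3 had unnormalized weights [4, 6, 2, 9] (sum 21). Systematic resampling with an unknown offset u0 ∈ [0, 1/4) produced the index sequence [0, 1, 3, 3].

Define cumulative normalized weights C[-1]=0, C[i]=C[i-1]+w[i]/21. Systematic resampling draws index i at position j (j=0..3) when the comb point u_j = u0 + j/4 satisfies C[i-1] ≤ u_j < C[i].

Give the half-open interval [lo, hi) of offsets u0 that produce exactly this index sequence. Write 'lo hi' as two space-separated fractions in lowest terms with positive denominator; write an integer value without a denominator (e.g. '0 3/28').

C = [4/21, 10/21, 4/7, 1]
j=0 picked index 0: u0 ∈ [0, 4/21)
j=1 picked index 1: u0 ∈ [-5/84, 19/84)
j=2 picked index 3: u0 ∈ [1/14, 1/2)
j=3 picked index 3: u0 ∈ [-5/28, 1/4)
intersection: [1/14, 4/21)

1/14 4/21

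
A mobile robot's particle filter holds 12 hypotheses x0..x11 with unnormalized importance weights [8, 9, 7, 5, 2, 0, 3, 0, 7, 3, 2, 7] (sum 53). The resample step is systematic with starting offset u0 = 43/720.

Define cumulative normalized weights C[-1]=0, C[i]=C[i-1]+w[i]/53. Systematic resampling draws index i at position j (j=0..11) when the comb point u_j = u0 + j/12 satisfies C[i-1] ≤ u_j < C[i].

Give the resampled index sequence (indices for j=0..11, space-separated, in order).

C = [8/53, 17/53, 24/53, 29/53, 31/53, 31/53, 34/53, 34/53, 41/53, 44/53, 46/53, 1]
j=0: u_0=43/720 ∈ [0, 8/53) → index 0
j=1: u_1=103/720 ∈ [0, 8/53) → index 0
j=2: u_2=163/720 ∈ [8/53, 17/53) → index 1
j=3: u_3=223/720 ∈ [8/53, 17/53) → index 1
j=4: u_4=283/720 ∈ [17/53, 24/53) → index 2
j=5: u_5=343/720 ∈ [24/53, 29/53) → index 3
j=6: u_6=403/720 ∈ [29/53, 31/53) → index 4
j=7: u_7=463/720 ∈ [34/53, 41/53) → index 8
j=8: u_8=523/720 ∈ [34/53, 41/53) → index 8
j=9: u_9=583/720 ∈ [41/53, 44/53) → index 9
j=10: u_10=643/720 ∈ [46/53, 1) → index 11
j=11: u_11=703/720 ∈ [46/53, 1) → index 11

0 0 1 1 2 3 4 8 8 9 11 11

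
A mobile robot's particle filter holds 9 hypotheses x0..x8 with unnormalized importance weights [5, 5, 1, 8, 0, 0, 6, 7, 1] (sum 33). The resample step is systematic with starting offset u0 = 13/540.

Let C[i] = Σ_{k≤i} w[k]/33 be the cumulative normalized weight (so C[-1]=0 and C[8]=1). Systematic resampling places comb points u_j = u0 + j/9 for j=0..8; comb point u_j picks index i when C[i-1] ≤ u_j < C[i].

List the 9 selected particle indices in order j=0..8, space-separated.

0 0 1 3 3 6 6 7 7

C = [5/33, 10/33, 1/3, 19/33, 19/33, 19/33, 25/33, 32/33, 1]
j=0: u_0=13/540 ∈ [0, 5/33) → index 0
j=1: u_1=73/540 ∈ [0, 5/33) → index 0
j=2: u_2=133/540 ∈ [5/33, 10/33) → index 1
j=3: u_3=193/540 ∈ [1/3, 19/33) → index 3
j=4: u_4=253/540 ∈ [1/3, 19/33) → index 3
j=5: u_5=313/540 ∈ [19/33, 25/33) → index 6
j=6: u_6=373/540 ∈ [19/33, 25/33) → index 6
j=7: u_7=433/540 ∈ [25/33, 32/33) → index 7
j=8: u_8=493/540 ∈ [25/33, 32/33) → index 7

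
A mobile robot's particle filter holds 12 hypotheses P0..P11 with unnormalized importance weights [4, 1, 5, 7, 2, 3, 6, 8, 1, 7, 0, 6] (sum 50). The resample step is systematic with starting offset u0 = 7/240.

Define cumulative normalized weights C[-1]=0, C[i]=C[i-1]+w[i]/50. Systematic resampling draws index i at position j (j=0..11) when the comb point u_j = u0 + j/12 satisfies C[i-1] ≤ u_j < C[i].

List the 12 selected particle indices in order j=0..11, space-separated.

C = [2/25, 1/10, 1/5, 17/50, 19/50, 11/25, 14/25, 18/25, 37/50, 22/25, 22/25, 1]
j=0: u_0=7/240 ∈ [0, 2/25) → index 0
j=1: u_1=9/80 ∈ [1/10, 1/5) → index 2
j=2: u_2=47/240 ∈ [1/10, 1/5) → index 2
j=3: u_3=67/240 ∈ [1/5, 17/50) → index 3
j=4: u_4=29/80 ∈ [17/50, 19/50) → index 4
j=5: u_5=107/240 ∈ [11/25, 14/25) → index 6
j=6: u_6=127/240 ∈ [11/25, 14/25) → index 6
j=7: u_7=49/80 ∈ [14/25, 18/25) → index 7
j=8: u_8=167/240 ∈ [14/25, 18/25) → index 7
j=9: u_9=187/240 ∈ [37/50, 22/25) → index 9
j=10: u_10=69/80 ∈ [37/50, 22/25) → index 9
j=11: u_11=227/240 ∈ [22/25, 1) → index 11

0 2 2 3 4 6 6 7 7 9 9 11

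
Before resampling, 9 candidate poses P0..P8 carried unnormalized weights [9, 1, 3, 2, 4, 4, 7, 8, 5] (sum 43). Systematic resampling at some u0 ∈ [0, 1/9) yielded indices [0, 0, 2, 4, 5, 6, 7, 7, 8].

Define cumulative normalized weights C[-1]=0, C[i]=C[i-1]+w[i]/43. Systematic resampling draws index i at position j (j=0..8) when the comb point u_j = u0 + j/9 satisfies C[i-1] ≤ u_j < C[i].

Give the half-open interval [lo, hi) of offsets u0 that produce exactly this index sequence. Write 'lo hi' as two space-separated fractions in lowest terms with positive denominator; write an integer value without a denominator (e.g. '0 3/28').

C = [9/43, 10/43, 13/43, 15/43, 19/43, 23/43, 30/43, 38/43, 1]
j=0 picked index 0: u0 ∈ [0, 9/43)
j=1 picked index 0: u0 ∈ [-1/9, 38/387)
j=2 picked index 2: u0 ∈ [4/387, 31/387)
j=3 picked index 4: u0 ∈ [2/129, 14/129)
j=4 picked index 5: u0 ∈ [-1/387, 35/387)
j=5 picked index 6: u0 ∈ [-8/387, 55/387)
j=6 picked index 7: u0 ∈ [4/129, 28/129)
j=7 picked index 7: u0 ∈ [-31/387, 41/387)
j=8 picked index 8: u0 ∈ [-2/387, 1/9)
intersection: [4/129, 31/387)

4/129 31/387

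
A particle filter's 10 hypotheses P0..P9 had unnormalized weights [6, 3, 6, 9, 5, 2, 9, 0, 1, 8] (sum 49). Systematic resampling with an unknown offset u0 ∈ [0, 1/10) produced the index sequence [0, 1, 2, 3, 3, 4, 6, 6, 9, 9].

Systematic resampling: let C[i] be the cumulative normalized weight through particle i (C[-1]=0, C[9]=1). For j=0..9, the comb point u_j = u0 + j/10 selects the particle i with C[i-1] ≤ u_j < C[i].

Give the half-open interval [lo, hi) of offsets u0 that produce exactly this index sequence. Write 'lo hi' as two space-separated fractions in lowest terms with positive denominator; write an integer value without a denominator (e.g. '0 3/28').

C = [6/49, 9/49, 15/49, 24/49, 29/49, 31/49, 40/49, 40/49, 41/49, 1]
j=0 picked index 0: u0 ∈ [0, 6/49)
j=1 picked index 1: u0 ∈ [11/490, 41/490)
j=2 picked index 2: u0 ∈ [-4/245, 26/245)
j=3 picked index 3: u0 ∈ [3/490, 93/490)
j=4 picked index 3: u0 ∈ [-23/245, 22/245)
j=5 picked index 4: u0 ∈ [-1/98, 9/98)
j=6 picked index 6: u0 ∈ [8/245, 53/245)
j=7 picked index 6: u0 ∈ [-33/490, 57/490)
j=8 picked index 9: u0 ∈ [9/245, 1/5)
j=9 picked index 9: u0 ∈ [-31/490, 1/10)
intersection: [9/245, 41/490)

9/245 41/490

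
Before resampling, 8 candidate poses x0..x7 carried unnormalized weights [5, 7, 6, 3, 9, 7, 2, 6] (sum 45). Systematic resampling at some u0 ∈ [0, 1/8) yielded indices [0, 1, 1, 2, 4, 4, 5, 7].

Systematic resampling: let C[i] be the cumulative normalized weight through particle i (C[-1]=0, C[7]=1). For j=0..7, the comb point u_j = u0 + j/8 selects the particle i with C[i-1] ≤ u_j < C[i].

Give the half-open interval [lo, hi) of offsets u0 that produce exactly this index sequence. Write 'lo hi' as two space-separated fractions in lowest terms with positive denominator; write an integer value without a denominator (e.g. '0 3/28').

C = [1/9, 4/15, 2/5, 7/15, 2/3, 37/45, 13/15, 1]
j=0 picked index 0: u0 ∈ [0, 1/9)
j=1 picked index 1: u0 ∈ [-1/72, 17/120)
j=2 picked index 1: u0 ∈ [-5/36, 1/60)
j=3 picked index 2: u0 ∈ [-13/120, 1/40)
j=4 picked index 4: u0 ∈ [-1/30, 1/6)
j=5 picked index 4: u0 ∈ [-19/120, 1/24)
j=6 picked index 5: u0 ∈ [-1/12, 13/180)
j=7 picked index 7: u0 ∈ [-1/120, 1/8)
intersection: [0, 1/60)

0 1/60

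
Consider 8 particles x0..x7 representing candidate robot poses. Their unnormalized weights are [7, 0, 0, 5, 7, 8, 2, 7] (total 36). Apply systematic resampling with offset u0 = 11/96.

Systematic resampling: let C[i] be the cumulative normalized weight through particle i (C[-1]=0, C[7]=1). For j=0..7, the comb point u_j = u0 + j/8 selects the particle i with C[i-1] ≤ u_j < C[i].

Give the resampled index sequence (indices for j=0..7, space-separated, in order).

C = [7/36, 7/36, 7/36, 1/3, 19/36, 3/4, 29/36, 1]
j=0: u_0=11/96 ∈ [0, 7/36) → index 0
j=1: u_1=23/96 ∈ [7/36, 1/3) → index 3
j=2: u_2=35/96 ∈ [1/3, 19/36) → index 4
j=3: u_3=47/96 ∈ [1/3, 19/36) → index 4
j=4: u_4=59/96 ∈ [19/36, 3/4) → index 5
j=5: u_5=71/96 ∈ [19/36, 3/4) → index 5
j=6: u_6=83/96 ∈ [29/36, 1) → index 7
j=7: u_7=95/96 ∈ [29/36, 1) → index 7

0 3 4 4 5 5 7 7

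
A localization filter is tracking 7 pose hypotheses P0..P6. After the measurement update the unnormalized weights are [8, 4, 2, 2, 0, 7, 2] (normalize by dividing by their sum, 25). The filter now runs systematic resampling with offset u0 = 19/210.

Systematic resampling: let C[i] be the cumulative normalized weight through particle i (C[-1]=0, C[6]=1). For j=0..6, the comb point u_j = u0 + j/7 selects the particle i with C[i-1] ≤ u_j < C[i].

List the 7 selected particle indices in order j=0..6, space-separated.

0 0 1 2 5 5 6

C = [8/25, 12/25, 14/25, 16/25, 16/25, 23/25, 1]
j=0: u_0=19/210 ∈ [0, 8/25) → index 0
j=1: u_1=7/30 ∈ [0, 8/25) → index 0
j=2: u_2=79/210 ∈ [8/25, 12/25) → index 1
j=3: u_3=109/210 ∈ [12/25, 14/25) → index 2
j=4: u_4=139/210 ∈ [16/25, 23/25) → index 5
j=5: u_5=169/210 ∈ [16/25, 23/25) → index 5
j=6: u_6=199/210 ∈ [23/25, 1) → index 6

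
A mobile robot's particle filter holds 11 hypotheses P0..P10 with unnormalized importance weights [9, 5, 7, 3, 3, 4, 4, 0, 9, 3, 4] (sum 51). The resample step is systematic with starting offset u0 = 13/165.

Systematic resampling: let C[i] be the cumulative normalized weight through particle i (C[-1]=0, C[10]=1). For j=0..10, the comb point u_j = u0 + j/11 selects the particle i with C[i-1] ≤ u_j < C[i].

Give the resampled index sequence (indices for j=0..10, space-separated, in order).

C = [3/17, 14/51, 7/17, 8/17, 9/17, 31/51, 35/51, 35/51, 44/51, 47/51, 1]
j=0: u_0=13/165 ∈ [0, 3/17) → index 0
j=1: u_1=28/165 ∈ [0, 3/17) → index 0
j=2: u_2=43/165 ∈ [3/17, 14/51) → index 1
j=3: u_3=58/165 ∈ [14/51, 7/17) → index 2
j=4: u_4=73/165 ∈ [7/17, 8/17) → index 3
j=5: u_5=8/15 ∈ [9/17, 31/51) → index 5
j=6: u_6=103/165 ∈ [31/51, 35/51) → index 6
j=7: u_7=118/165 ∈ [35/51, 44/51) → index 8
j=8: u_8=133/165 ∈ [35/51, 44/51) → index 8
j=9: u_9=148/165 ∈ [44/51, 47/51) → index 9
j=10: u_10=163/165 ∈ [47/51, 1) → index 10

0 0 1 2 3 5 6 8 8 9 10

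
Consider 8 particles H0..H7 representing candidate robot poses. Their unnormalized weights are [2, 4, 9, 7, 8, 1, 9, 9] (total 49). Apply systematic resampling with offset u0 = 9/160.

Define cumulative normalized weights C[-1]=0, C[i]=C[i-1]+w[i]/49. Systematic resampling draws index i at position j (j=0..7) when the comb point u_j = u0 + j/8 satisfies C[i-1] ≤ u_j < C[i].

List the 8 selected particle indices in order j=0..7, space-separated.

C = [2/49, 6/49, 15/49, 22/49, 30/49, 31/49, 40/49, 1]
j=0: u_0=9/160 ∈ [2/49, 6/49) → index 1
j=1: u_1=29/160 ∈ [6/49, 15/49) → index 2
j=2: u_2=49/160 ∈ [15/49, 22/49) → index 3
j=3: u_3=69/160 ∈ [15/49, 22/49) → index 3
j=4: u_4=89/160 ∈ [22/49, 30/49) → index 4
j=5: u_5=109/160 ∈ [31/49, 40/49) → index 6
j=6: u_6=129/160 ∈ [31/49, 40/49) → index 6
j=7: u_7=149/160 ∈ [40/49, 1) → index 7

1 2 3 3 4 6 6 7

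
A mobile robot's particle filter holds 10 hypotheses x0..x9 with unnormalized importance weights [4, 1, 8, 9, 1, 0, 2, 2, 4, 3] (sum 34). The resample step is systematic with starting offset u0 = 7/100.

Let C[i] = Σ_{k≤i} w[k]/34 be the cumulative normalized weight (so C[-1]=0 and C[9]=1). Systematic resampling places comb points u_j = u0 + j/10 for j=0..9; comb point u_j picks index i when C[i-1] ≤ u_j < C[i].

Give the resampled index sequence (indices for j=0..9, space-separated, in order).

C = [2/17, 5/34, 13/34, 11/17, 23/34, 23/34, 25/34, 27/34, 31/34, 1]
j=0: u_0=7/100 ∈ [0, 2/17) → index 0
j=1: u_1=17/100 ∈ [5/34, 13/34) → index 2
j=2: u_2=27/100 ∈ [5/34, 13/34) → index 2
j=3: u_3=37/100 ∈ [5/34, 13/34) → index 2
j=4: u_4=47/100 ∈ [13/34, 11/17) → index 3
j=5: u_5=57/100 ∈ [13/34, 11/17) → index 3
j=6: u_6=67/100 ∈ [11/17, 23/34) → index 4
j=7: u_7=77/100 ∈ [25/34, 27/34) → index 7
j=8: u_8=87/100 ∈ [27/34, 31/34) → index 8
j=9: u_9=97/100 ∈ [31/34, 1) → index 9

0 2 2 2 3 3 4 7 8 9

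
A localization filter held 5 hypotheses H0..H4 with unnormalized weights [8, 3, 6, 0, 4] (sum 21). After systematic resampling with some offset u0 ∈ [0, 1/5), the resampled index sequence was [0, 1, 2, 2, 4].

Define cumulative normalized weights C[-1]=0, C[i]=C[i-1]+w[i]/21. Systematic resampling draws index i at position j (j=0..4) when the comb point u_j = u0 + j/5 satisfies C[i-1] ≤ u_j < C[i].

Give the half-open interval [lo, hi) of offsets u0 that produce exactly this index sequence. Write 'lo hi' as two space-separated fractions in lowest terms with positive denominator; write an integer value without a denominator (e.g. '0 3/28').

C = [8/21, 11/21, 17/21, 17/21, 1]
j=0 picked index 0: u0 ∈ [0, 8/21)
j=1 picked index 1: u0 ∈ [19/105, 34/105)
j=2 picked index 2: u0 ∈ [13/105, 43/105)
j=3 picked index 2: u0 ∈ [-8/105, 22/105)
j=4 picked index 4: u0 ∈ [1/105, 1/5)
intersection: [19/105, 1/5)

19/105 1/5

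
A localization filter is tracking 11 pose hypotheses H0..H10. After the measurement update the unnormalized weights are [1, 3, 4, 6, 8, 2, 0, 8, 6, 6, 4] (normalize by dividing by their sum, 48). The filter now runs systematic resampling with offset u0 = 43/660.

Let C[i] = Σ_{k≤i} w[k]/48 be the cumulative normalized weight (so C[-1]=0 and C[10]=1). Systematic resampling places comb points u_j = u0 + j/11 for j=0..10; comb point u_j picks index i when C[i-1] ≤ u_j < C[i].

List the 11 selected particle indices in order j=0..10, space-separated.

1 2 3 4 4 7 7 8 9 9 10

C = [1/48, 1/12, 1/6, 7/24, 11/24, 1/2, 1/2, 2/3, 19/24, 11/12, 1]
j=0: u_0=43/660 ∈ [1/48, 1/12) → index 1
j=1: u_1=103/660 ∈ [1/12, 1/6) → index 2
j=2: u_2=163/660 ∈ [1/6, 7/24) → index 3
j=3: u_3=223/660 ∈ [7/24, 11/24) → index 4
j=4: u_4=283/660 ∈ [7/24, 11/24) → index 4
j=5: u_5=343/660 ∈ [1/2, 2/3) → index 7
j=6: u_6=403/660 ∈ [1/2, 2/3) → index 7
j=7: u_7=463/660 ∈ [2/3, 19/24) → index 8
j=8: u_8=523/660 ∈ [19/24, 11/12) → index 9
j=9: u_9=53/60 ∈ [19/24, 11/12) → index 9
j=10: u_10=643/660 ∈ [11/12, 1) → index 10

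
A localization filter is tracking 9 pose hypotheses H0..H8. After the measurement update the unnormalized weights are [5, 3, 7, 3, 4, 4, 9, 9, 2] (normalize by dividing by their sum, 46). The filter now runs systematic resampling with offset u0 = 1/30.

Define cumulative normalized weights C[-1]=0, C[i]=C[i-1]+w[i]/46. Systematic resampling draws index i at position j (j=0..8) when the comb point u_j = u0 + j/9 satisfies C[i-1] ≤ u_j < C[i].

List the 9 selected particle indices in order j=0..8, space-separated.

C = [5/46, 4/23, 15/46, 9/23, 11/23, 13/23, 35/46, 22/23, 1]
j=0: u_0=1/30 ∈ [0, 5/46) → index 0
j=1: u_1=13/90 ∈ [5/46, 4/23) → index 1
j=2: u_2=23/90 ∈ [4/23, 15/46) → index 2
j=3: u_3=11/30 ∈ [15/46, 9/23) → index 3
j=4: u_4=43/90 ∈ [9/23, 11/23) → index 4
j=5: u_5=53/90 ∈ [13/23, 35/46) → index 6
j=6: u_6=7/10 ∈ [13/23, 35/46) → index 6
j=7: u_7=73/90 ∈ [35/46, 22/23) → index 7
j=8: u_8=83/90 ∈ [35/46, 22/23) → index 7

0 1 2 3 4 6 6 7 7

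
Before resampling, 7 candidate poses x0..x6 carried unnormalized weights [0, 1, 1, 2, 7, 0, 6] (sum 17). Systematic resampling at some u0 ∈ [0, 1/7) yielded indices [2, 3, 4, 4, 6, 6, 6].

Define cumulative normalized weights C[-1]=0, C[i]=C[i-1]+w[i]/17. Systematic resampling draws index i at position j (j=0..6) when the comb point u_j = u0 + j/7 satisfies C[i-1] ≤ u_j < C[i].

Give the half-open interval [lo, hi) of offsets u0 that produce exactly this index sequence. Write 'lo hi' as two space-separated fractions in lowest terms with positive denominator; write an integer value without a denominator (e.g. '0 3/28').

C = [0, 1/17, 2/17, 4/17, 11/17, 11/17, 1]
j=0 picked index 2: u0 ∈ [1/17, 2/17)
j=1 picked index 3: u0 ∈ [-3/119, 11/119)
j=2 picked index 4: u0 ∈ [-6/119, 43/119)
j=3 picked index 4: u0 ∈ [-23/119, 26/119)
j=4 picked index 6: u0 ∈ [9/119, 3/7)
j=5 picked index 6: u0 ∈ [-8/119, 2/7)
j=6 picked index 6: u0 ∈ [-25/119, 1/7)
intersection: [9/119, 11/119)

9/119 11/119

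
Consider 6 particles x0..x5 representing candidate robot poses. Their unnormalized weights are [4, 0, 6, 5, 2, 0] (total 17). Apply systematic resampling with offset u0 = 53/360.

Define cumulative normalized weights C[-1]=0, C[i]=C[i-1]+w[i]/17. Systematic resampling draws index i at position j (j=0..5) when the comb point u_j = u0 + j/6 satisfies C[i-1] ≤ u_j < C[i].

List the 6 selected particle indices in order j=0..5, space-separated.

0 2 2 3 3 4

C = [4/17, 4/17, 10/17, 15/17, 1, 1]
j=0: u_0=53/360 ∈ [0, 4/17) → index 0
j=1: u_1=113/360 ∈ [4/17, 10/17) → index 2
j=2: u_2=173/360 ∈ [4/17, 10/17) → index 2
j=3: u_3=233/360 ∈ [10/17, 15/17) → index 3
j=4: u_4=293/360 ∈ [10/17, 15/17) → index 3
j=5: u_5=353/360 ∈ [15/17, 1) → index 4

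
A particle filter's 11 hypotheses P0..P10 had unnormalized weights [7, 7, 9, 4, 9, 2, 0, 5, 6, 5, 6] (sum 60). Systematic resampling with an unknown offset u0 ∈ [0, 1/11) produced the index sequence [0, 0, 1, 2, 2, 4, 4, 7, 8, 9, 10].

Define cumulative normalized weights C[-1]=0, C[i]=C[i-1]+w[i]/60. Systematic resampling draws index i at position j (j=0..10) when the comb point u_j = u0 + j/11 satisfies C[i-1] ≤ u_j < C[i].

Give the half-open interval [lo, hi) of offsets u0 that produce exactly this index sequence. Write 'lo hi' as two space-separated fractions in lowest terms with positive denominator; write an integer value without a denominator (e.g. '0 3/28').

0 13/660

C = [7/60, 7/30, 23/60, 9/20, 3/5, 19/30, 19/30, 43/60, 49/60, 9/10, 1]
j=0 picked index 0: u0 ∈ [0, 7/60)
j=1 picked index 0: u0 ∈ [-1/11, 17/660)
j=2 picked index 1: u0 ∈ [-43/660, 17/330)
j=3 picked index 2: u0 ∈ [-13/330, 73/660)
j=4 picked index 2: u0 ∈ [-43/330, 13/660)
j=5 picked index 4: u0 ∈ [-1/220, 8/55)
j=6 picked index 4: u0 ∈ [-21/220, 3/55)
j=7 picked index 7: u0 ∈ [-1/330, 53/660)
j=8 picked index 8: u0 ∈ [-7/660, 59/660)
j=9 picked index 9: u0 ∈ [-1/660, 9/110)
j=10 picked index 10: u0 ∈ [-1/110, 1/11)
intersection: [0, 13/660)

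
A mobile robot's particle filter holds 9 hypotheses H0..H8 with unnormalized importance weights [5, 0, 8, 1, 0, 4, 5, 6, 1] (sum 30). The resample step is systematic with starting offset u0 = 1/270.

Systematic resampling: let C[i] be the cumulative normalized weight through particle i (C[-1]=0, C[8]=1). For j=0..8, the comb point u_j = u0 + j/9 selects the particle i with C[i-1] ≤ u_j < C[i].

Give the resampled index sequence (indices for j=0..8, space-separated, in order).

0 0 2 2 3 5 6 7 7

C = [1/6, 1/6, 13/30, 7/15, 7/15, 3/5, 23/30, 29/30, 1]
j=0: u_0=1/270 ∈ [0, 1/6) → index 0
j=1: u_1=31/270 ∈ [0, 1/6) → index 0
j=2: u_2=61/270 ∈ [1/6, 13/30) → index 2
j=3: u_3=91/270 ∈ [1/6, 13/30) → index 2
j=4: u_4=121/270 ∈ [13/30, 7/15) → index 3
j=5: u_5=151/270 ∈ [7/15, 3/5) → index 5
j=6: u_6=181/270 ∈ [3/5, 23/30) → index 6
j=7: u_7=211/270 ∈ [23/30, 29/30) → index 7
j=8: u_8=241/270 ∈ [23/30, 29/30) → index 7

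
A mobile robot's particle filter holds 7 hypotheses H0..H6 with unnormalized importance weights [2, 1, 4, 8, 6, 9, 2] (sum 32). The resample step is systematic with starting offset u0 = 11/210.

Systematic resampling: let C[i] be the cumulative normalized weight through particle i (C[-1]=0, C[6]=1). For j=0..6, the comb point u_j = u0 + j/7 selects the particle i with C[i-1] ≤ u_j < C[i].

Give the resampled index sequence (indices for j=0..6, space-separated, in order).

0 2 3 4 4 5 5

C = [1/16, 3/32, 7/32, 15/32, 21/32, 15/16, 1]
j=0: u_0=11/210 ∈ [0, 1/16) → index 0
j=1: u_1=41/210 ∈ [3/32, 7/32) → index 2
j=2: u_2=71/210 ∈ [7/32, 15/32) → index 3
j=3: u_3=101/210 ∈ [15/32, 21/32) → index 4
j=4: u_4=131/210 ∈ [15/32, 21/32) → index 4
j=5: u_5=23/30 ∈ [21/32, 15/16) → index 5
j=6: u_6=191/210 ∈ [21/32, 15/16) → index 5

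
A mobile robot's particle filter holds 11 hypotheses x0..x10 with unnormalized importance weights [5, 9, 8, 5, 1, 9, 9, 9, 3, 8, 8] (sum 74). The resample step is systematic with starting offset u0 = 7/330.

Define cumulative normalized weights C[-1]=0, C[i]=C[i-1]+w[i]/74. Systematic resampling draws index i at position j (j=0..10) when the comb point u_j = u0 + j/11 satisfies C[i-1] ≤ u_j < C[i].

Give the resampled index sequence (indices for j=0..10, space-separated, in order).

C = [5/74, 7/37, 11/37, 27/74, 14/37, 1/2, 23/37, 55/74, 29/37, 33/37, 1]
j=0: u_0=7/330 ∈ [0, 5/74) → index 0
j=1: u_1=37/330 ∈ [5/74, 7/37) → index 1
j=2: u_2=67/330 ∈ [7/37, 11/37) → index 2
j=3: u_3=97/330 ∈ [7/37, 11/37) → index 2
j=4: u_4=127/330 ∈ [14/37, 1/2) → index 5
j=5: u_5=157/330 ∈ [14/37, 1/2) → index 5
j=6: u_6=17/30 ∈ [1/2, 23/37) → index 6
j=7: u_7=217/330 ∈ [23/37, 55/74) → index 7
j=8: u_8=247/330 ∈ [55/74, 29/37) → index 8
j=9: u_9=277/330 ∈ [29/37, 33/37) → index 9
j=10: u_10=307/330 ∈ [33/37, 1) → index 10

0 1 2 2 5 5 6 7 8 9 10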